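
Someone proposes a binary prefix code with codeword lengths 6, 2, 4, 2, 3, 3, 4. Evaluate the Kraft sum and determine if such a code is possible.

With common denominator 2^6 = 64: Σ 2^(−ℓᵢ) = 1/64 + 16/64 + 4/64 + 16/64 + 8/64 + 8/64 + 4/64 = 57/64 = 0.890625.
Kraft's inequality requires Σ ≤ 1; here Σ = 0.890625 ≤ 1, so such a prefix code exists.

0.890625; yes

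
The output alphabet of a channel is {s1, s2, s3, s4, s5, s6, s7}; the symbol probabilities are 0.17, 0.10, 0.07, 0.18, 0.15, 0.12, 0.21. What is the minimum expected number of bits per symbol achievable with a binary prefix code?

2.78 bits/symbol

Repeatedly combine the two least-probable nodes; the expected code length is the sum of the merged weights.
merge 7/100 + 1/10 → 17/100
merge 3/25 + 3/20 → 27/100
merge 17/100 + 17/100 → 17/50
merge 9/50 + 21/100 → 39/100
merge 27/100 + 17/50 → 61/100
merge 39/100 + 61/100 → 1
L = 17/100 + 27/100 + 17/50 + 39/100 + 61/100 + 1 = 139/50 = 2.78 bits/symbol.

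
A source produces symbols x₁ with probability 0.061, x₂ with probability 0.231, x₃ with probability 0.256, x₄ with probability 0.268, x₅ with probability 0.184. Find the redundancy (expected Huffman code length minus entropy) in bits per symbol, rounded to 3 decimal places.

0.049 bits

Entropy H = −Σ p log₂ p ≈ 2.1962 bits.
Huffman merges: 61/1000+23/125→49/200; 231/1000+49/200→119/250; 32/125+67/250→131/250; 119/250+131/250→1. L = 449/200 ≈ 2.2450.
L − H = 2.2450 − 2.1962 = 0.049 bits.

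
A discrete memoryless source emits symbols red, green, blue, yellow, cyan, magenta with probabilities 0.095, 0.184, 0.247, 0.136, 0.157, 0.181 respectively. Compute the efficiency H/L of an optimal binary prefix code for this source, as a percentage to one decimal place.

Entropy H = −Σ p log₂ p ≈ 2.5274 bits.
Huffman merges: 19/200+17/125→231/1000; 157/1000+181/1000→169/500; 23/125+231/1000→83/200; 247/1000+169/500→117/200; 83/200+117/200→1. L = 2569/1000 ≈ 2.5690.
Efficiency = H/L = 2.5274/2.5690 = 98.4%.

98.4%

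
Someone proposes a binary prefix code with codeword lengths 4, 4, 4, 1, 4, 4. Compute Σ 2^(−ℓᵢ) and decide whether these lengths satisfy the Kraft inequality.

0.8125; yes

With common denominator 2^4 = 16: Σ 2^(−ℓᵢ) = 1/16 + 1/16 + 1/16 + 8/16 + 1/16 + 1/16 = 13/16 = 0.8125.
Kraft's inequality requires Σ ≤ 1; here Σ = 0.8125 ≤ 1, so such a prefix code exists.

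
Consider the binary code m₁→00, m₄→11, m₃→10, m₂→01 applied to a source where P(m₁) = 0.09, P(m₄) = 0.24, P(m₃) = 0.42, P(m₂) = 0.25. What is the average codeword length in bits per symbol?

L̄ = Σ pᵢ·ℓᵢ = 0.09·2 + 0.24·2 + 0.42·2 + 0.25·2 = 2 bits/symbol.

2 bits/symbol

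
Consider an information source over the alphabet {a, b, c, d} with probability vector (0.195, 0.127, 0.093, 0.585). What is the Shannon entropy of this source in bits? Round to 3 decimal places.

H = −Σ pᵢ log₂ pᵢ.
−0.195·log₂(0.195) = 0.4599
−0.127·log₂(0.127) = 0.3781
−0.093·log₂(0.093) = 0.3187
−0.585·log₂(0.585) = 0.4525
Sum ≈ 1.6092 → 1.609 bits.

1.609 bits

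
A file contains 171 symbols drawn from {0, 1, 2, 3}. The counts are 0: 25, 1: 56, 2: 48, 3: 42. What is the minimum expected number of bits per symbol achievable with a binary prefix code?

2 bits/symbol

Probabilities are the counts divided by 171.
Repeatedly combine the two least-probable nodes; the expected code length is the sum of the merged weights.
merge 25/171 + 14/57 → 67/171
merge 16/57 + 56/171 → 104/171
merge 67/171 + 104/171 → 1
L = 67/171 + 104/171 + 1 = 2 bits/symbol.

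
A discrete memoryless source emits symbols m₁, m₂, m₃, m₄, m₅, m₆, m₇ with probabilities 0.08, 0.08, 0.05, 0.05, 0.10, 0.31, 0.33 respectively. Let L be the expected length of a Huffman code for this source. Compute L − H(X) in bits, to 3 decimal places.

0.061 bits

Entropy H = −Σ p log₂ p ≈ 2.3990 bits.
Huffman merges: 1/20+1/20→1/10; 2/25+2/25→4/25; 1/10+1/10→1/5; 4/25+1/5→9/25; 31/100+33/100→16/25; 9/25+16/25→1. L = 123/50 ≈ 2.4600.
L − H = 2.4600 − 2.3990 = 0.061 bits.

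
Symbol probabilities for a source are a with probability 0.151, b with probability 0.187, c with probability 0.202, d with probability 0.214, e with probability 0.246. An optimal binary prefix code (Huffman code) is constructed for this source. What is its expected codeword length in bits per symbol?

Repeatedly combine the two least-probable nodes; the expected code length is the sum of the merged weights.
merge 151/1000 + 187/1000 → 169/500
merge 101/500 + 107/500 → 52/125
merge 123/500 + 169/500 → 73/125
merge 52/125 + 73/125 → 1
L = 169/500 + 52/125 + 73/125 + 1 = 1169/500 = 2.338 bits/symbol.

2.338 bits/symbol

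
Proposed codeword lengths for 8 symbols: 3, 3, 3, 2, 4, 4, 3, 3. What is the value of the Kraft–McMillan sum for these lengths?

1

With common denominator 2^4 = 16: Σ 2^(−ℓᵢ) = 2/16 + 2/16 + 2/16 + 4/16 + 1/16 + 1/16 + 2/16 + 2/16 = 16/16 = 1.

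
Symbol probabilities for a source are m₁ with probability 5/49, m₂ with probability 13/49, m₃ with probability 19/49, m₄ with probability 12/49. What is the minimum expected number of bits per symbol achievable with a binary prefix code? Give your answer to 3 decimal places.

Repeatedly combine the two least-probable nodes; the expected code length is the sum of the merged weights.
merge 5/49 + 12/49 → 17/49
merge 13/49 + 17/49 → 30/49
merge 19/49 + 30/49 → 1
L = 17/49 + 30/49 + 1 = 96/49 ≈ 1.959 bits/symbol.

1.959 bits/symbol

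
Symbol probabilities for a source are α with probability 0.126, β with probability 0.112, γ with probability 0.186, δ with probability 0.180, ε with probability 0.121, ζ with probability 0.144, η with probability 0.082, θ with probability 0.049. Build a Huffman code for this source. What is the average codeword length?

Repeatedly combine the two least-probable nodes; the expected code length is the sum of the merged weights.
merge 49/1000 + 41/500 → 131/1000
merge 14/125 + 121/1000 → 233/1000
merge 63/500 + 131/1000 → 257/1000
merge 18/125 + 9/50 → 81/250
merge 93/500 + 233/1000 → 419/1000
merge 257/1000 + 81/250 → 581/1000
merge 419/1000 + 581/1000 → 1
L = 131/1000 + 233/1000 + 257/1000 + 81/250 + 419/1000 + 581/1000 + 1 = 589/200 = 2.945 bits/symbol.

2.945 bits/symbol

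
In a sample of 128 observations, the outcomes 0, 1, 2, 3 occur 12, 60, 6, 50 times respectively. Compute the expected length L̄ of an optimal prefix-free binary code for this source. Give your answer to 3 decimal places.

Probabilities are the counts divided by 128.
Repeatedly combine the two least-probable nodes; the expected code length is the sum of the merged weights.
merge 3/64 + 3/32 → 9/64
merge 9/64 + 25/64 → 17/32
merge 15/32 + 17/32 → 1
L = 9/64 + 17/32 + 1 = 107/64 ≈ 1.672 bits/symbol.

1.672 bits/symbol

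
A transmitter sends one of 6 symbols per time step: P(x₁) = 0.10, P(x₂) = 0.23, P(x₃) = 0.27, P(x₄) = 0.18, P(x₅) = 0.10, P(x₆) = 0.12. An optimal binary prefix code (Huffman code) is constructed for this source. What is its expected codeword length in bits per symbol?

Repeatedly combine the two least-probable nodes; the expected code length is the sum of the merged weights.
merge 1/10 + 1/10 → 1/5
merge 3/25 + 9/50 → 3/10
merge 1/5 + 23/100 → 43/100
merge 27/100 + 3/10 → 57/100
merge 43/100 + 57/100 → 1
L = 1/5 + 3/10 + 43/100 + 57/100 + 1 = 5/2 = 2.5 bits/symbol.

2.5 bits/symbol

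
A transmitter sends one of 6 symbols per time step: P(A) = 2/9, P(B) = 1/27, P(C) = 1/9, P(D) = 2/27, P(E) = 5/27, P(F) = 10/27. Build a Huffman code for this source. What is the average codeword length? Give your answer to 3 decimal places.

2.333 bits/symbol

Repeatedly combine the two least-probable nodes; the expected code length is the sum of the merged weights.
merge 1/27 + 2/27 → 1/9
merge 1/9 + 1/9 → 2/9
merge 5/27 + 2/9 → 11/27
merge 2/9 + 10/27 → 16/27
merge 11/27 + 16/27 → 1
L = 1/9 + 2/9 + 11/27 + 16/27 + 1 = 7/3 ≈ 2.333 bits/symbol.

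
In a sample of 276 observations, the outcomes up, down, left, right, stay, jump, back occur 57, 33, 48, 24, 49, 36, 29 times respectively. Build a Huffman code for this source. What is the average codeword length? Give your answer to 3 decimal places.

Probabilities are the counts divided by 276.
Repeatedly combine the two least-probable nodes; the expected code length is the sum of the merged weights.
merge 2/23 + 29/276 → 53/276
merge 11/92 + 3/23 → 1/4
merge 4/23 + 49/276 → 97/276
merge 53/276 + 19/92 → 55/138
merge 1/4 + 97/276 → 83/138
merge 55/138 + 83/138 → 1
L = 53/276 + 1/4 + 97/276 + 55/138 + 83/138 + 1 = 257/92 ≈ 2.793 bits/symbol.

2.793 bits/symbol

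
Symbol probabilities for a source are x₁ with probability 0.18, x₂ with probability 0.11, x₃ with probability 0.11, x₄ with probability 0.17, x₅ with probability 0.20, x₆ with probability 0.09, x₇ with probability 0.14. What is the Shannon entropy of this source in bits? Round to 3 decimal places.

2.755 bits

H = −Σ pᵢ log₂ pᵢ.
−0.18·log₂(0.18) = 0.4453
−0.11·log₂(0.11) = 0.3503
−0.11·log₂(0.11) = 0.3503
−0.17·log₂(0.17) = 0.4346
−0.20·log₂(0.20) = 0.4644
−0.09·log₂(0.09) = 0.3127
−0.14·log₂(0.14) = 0.3971
Sum ≈ 2.7546 → 2.755 bits.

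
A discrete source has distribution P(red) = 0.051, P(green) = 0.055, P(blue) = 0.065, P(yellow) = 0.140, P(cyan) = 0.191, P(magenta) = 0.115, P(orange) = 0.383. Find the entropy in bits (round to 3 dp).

H = −Σ pᵢ log₂ pᵢ.
−0.051·log₂(0.051) = 0.2190
−0.055·log₂(0.055) = 0.2301
−0.065·log₂(0.065) = 0.2563
−0.140·log₂(0.140) = 0.3971
−0.191·log₂(0.191) = 0.4562
−0.115·log₂(0.115) = 0.3588
−0.383·log₂(0.383) = 0.5303
Sum ≈ 2.4478 → 2.448 bits.

2.448 bits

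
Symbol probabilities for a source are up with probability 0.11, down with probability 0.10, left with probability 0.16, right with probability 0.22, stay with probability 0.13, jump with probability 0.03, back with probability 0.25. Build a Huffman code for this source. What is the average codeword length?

Repeatedly combine the two least-probable nodes; the expected code length is the sum of the merged weights.
merge 3/100 + 1/10 → 13/100
merge 11/100 + 13/100 → 6/25
merge 13/100 + 4/25 → 29/100
merge 11/50 + 6/25 → 23/50
merge 1/4 + 29/100 → 27/50
merge 23/50 + 27/50 → 1
L = 13/100 + 6/25 + 29/100 + 23/50 + 27/50 + 1 = 133/50 = 2.66 bits/symbol.

2.66 bits/symbol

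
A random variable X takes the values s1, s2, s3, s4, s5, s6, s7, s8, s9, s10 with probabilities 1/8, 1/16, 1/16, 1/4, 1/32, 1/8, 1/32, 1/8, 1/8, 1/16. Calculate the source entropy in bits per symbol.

Each probability is a power of 1/2, so log₂(1/p) is an integer.
H = Σ p·log₂(1/p) = 1/8·3 + 1/16·4 + 1/16·4 + 1/4·2 + 1/32·5 + 1/8·3 + 1/32·5 + 1/8·3 + 1/8·3 + 1/16·4 = 3.0625 bits.

3.0625 bits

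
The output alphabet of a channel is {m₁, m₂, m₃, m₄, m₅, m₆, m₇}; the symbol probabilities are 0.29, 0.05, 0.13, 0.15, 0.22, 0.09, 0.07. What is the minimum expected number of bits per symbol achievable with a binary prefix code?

2.61 bits/symbol

Repeatedly combine the two least-probable nodes; the expected code length is the sum of the merged weights.
merge 1/20 + 7/100 → 3/25
merge 9/100 + 3/25 → 21/100
merge 13/100 + 3/20 → 7/25
merge 21/100 + 11/50 → 43/100
merge 7/25 + 29/100 → 57/100
merge 43/100 + 57/100 → 1
L = 3/25 + 21/100 + 7/25 + 43/100 + 57/100 + 1 = 261/100 = 2.61 bits/symbol.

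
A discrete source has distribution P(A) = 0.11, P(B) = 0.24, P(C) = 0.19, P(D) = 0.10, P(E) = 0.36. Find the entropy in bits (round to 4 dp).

2.1625 bits

H = −Σ pᵢ log₂ pᵢ.
−0.11·log₂(0.11) = 0.3503
−0.24·log₂(0.24) = 0.4941
−0.19·log₂(0.19) = 0.4552
−0.10·log₂(0.10) = 0.3322
−0.36·log₂(0.36) = 0.5306
Sum ≈ 2.1625 → 2.1625 bits.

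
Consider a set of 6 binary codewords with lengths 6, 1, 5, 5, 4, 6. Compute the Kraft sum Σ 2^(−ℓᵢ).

With common denominator 2^6 = 64: Σ 2^(−ℓᵢ) = 1/64 + 32/64 + 2/64 + 2/64 + 4/64 + 1/64 = 42/64 = 0.65625.

0.65625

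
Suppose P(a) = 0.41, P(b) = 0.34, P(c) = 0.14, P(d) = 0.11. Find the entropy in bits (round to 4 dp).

1.8040 bits

H = −Σ pᵢ log₂ pᵢ.
−0.41·log₂(0.41) = 0.5274
−0.34·log₂(0.34) = 0.5292
−0.14·log₂(0.14) = 0.3971
−0.11·log₂(0.11) = 0.3503
Sum ≈ 1.8040 → 1.8040 bits.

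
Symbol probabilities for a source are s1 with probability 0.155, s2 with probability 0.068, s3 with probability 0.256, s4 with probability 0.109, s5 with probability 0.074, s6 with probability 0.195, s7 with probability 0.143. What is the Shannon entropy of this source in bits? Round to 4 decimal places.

2.6715 bits

H = −Σ pᵢ log₂ pᵢ.
−0.155·log₂(0.155) = 0.4169
−0.068·log₂(0.068) = 0.2637
−0.256·log₂(0.256) = 0.5032
−0.109·log₂(0.109) = 0.3485
−0.074·log₂(0.074) = 0.2780
−0.195·log₂(0.195) = 0.4599
−0.143·log₂(0.143) = 0.4012
Sum ≈ 2.6715 → 2.6715 bits.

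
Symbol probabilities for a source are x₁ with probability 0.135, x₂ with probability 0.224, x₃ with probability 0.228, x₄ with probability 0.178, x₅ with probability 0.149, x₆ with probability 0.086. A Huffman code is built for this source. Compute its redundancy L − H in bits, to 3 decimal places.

0.031 bits

Entropy H = −Σ p log₂ p ≈ 2.5167 bits.
Huffman merges: 43/500+27/200→221/1000; 149/1000+89/500→327/1000; 221/1000+28/125→89/200; 57/250+327/1000→111/200; 89/200+111/200→1. L = 637/250 ≈ 2.5480.
L − H = 2.5480 − 2.5167 = 0.031 bits.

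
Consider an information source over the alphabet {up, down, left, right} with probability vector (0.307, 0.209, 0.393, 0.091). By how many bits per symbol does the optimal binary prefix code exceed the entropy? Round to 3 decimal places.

Entropy H = −Σ p log₂ p ≈ 1.8392 bits.
Huffman merges: 91/1000+209/1000→3/10; 3/10+307/1000→607/1000; 393/1000+607/1000→1. L = 1907/1000 ≈ 1.9070.
L − H = 1.9070 − 1.8392 = 0.068 bits.

0.068 bits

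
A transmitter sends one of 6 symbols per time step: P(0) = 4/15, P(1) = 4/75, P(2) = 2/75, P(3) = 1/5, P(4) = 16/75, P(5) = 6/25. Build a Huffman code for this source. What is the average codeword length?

Repeatedly combine the two least-probable nodes; the expected code length is the sum of the merged weights.
merge 2/75 + 4/75 → 2/25
merge 2/25 + 1/5 → 7/25
merge 16/75 + 6/25 → 34/75
merge 4/15 + 7/25 → 41/75
merge 34/75 + 41/75 → 1
L = 2/25 + 7/25 + 34/75 + 41/75 + 1 = 59/25 = 2.36 bits/symbol.

2.36 bits/symbol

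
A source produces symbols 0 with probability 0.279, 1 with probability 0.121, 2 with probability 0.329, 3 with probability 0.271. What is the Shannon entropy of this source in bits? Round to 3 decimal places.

H = −Σ pᵢ log₂ pᵢ.
−0.279·log₂(0.279) = 0.5138
−0.121·log₂(0.121) = 0.3687
−0.329·log₂(0.329) = 0.5277
−0.271·log₂(0.271) = 0.5105
Sum ≈ 1.9206 → 1.921 bits.

1.921 bits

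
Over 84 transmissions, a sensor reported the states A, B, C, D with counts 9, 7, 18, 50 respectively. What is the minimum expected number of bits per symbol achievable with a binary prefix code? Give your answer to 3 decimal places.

Probabilities are the counts divided by 84.
Repeatedly combine the two least-probable nodes; the expected code length is the sum of the merged weights.
merge 1/12 + 3/28 → 4/21
merge 4/21 + 3/14 → 17/42
merge 17/42 + 25/42 → 1
L = 4/21 + 17/42 + 1 = 67/42 ≈ 1.595 bits/symbol.

1.595 bits/symbol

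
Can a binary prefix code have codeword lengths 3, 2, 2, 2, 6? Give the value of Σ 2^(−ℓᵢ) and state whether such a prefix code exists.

0.890625; yes

With common denominator 2^6 = 64: Σ 2^(−ℓᵢ) = 8/64 + 16/64 + 16/64 + 16/64 + 1/64 = 57/64 = 0.890625.
Kraft's inequality requires Σ ≤ 1; here Σ = 0.890625 ≤ 1, so such a prefix code exists.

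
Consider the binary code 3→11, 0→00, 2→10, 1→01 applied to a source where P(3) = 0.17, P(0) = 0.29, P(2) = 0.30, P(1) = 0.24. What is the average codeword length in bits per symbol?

L̄ = Σ pᵢ·ℓᵢ = 0.17·2 + 0.29·2 + 0.30·2 + 0.24·2 = 2 bits/symbol.

2 bits/symbol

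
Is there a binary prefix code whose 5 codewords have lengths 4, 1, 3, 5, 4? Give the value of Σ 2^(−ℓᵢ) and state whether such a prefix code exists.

With common denominator 2^5 = 32: Σ 2^(−ℓᵢ) = 2/32 + 16/32 + 4/32 + 1/32 + 2/32 = 25/32 = 0.78125.
Kraft's inequality requires Σ ≤ 1; here Σ = 0.78125 ≤ 1, so such a prefix code exists.

0.78125; yes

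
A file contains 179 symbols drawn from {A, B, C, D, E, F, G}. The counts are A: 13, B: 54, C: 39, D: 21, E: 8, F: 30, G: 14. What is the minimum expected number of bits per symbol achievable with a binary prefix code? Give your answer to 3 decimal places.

Probabilities are the counts divided by 179.
Repeatedly combine the two least-probable nodes; the expected code length is the sum of the merged weights.
merge 8/179 + 13/179 → 21/179
merge 14/179 + 21/179 → 35/179
merge 21/179 + 30/179 → 51/179
merge 35/179 + 39/179 → 74/179
merge 51/179 + 54/179 → 105/179
merge 74/179 + 105/179 → 1
L = 21/179 + 35/179 + 51/179 + 74/179 + 105/179 + 1 = 465/179 ≈ 2.598 bits/symbol.

2.598 bits/symbol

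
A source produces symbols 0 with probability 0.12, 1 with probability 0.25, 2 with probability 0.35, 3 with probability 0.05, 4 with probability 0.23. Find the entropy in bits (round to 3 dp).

2.101 bits

H = −Σ pᵢ log₂ pᵢ.
−0.12·log₂(0.12) = 0.3671
−0.25·log₂(0.25) = 0.5000
−0.35·log₂(0.35) = 0.5301
−0.05·log₂(0.05) = 0.2161
−0.23·log₂(0.23) = 0.4877
Sum ≈ 2.1009 → 2.101 bits.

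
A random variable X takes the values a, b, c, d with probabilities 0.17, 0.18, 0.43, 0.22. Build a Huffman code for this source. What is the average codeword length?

1.92 bits/symbol

Repeatedly combine the two least-probable nodes; the expected code length is the sum of the merged weights.
merge 17/100 + 9/50 → 7/20
merge 11/50 + 7/20 → 57/100
merge 43/100 + 57/100 → 1
L = 7/20 + 57/100 + 1 = 48/25 = 1.92 bits/symbol.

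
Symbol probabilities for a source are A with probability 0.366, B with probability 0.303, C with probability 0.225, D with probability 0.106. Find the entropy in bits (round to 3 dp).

1.880 bits

H = −Σ pᵢ log₂ pᵢ.
−0.366·log₂(0.366) = 0.5307
−0.303·log₂(0.303) = 0.5220
−0.225·log₂(0.225) = 0.4842
−0.106·log₂(0.106) = 0.3432
Sum ≈ 1.8801 → 1.880 bits.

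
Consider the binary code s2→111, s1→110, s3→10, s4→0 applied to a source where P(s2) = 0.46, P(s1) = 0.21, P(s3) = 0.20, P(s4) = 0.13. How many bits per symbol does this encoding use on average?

2.54 bits/symbol

L̄ = Σ pᵢ·ℓᵢ = 0.46·3 + 0.21·3 + 0.20·2 + 0.13·1 = 2.54 bits/symbol.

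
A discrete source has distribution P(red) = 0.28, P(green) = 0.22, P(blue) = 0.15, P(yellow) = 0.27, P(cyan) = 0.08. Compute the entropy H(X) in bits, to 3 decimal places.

H = −Σ pᵢ log₂ pᵢ.
−0.28·log₂(0.28) = 0.5142
−0.22·log₂(0.22) = 0.4806
−0.15·log₂(0.15) = 0.4105
−0.27·log₂(0.27) = 0.5100
−0.08·log₂(0.08) = 0.2915
Sum ≈ 2.2069 → 2.207 bits.

2.207 bits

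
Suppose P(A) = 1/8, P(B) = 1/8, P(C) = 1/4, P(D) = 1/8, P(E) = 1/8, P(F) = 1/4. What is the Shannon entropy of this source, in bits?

2.5 bits

Each probability is a power of 1/2, so log₂(1/p) is an integer.
H = Σ p·log₂(1/p) = 1/8·3 + 1/8·3 + 1/4·2 + 1/8·3 + 1/8·3 + 1/4·2 = 2.5 bits.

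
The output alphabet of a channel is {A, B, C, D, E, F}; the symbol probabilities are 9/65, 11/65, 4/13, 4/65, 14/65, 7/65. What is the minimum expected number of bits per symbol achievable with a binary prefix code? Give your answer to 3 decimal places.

Repeatedly combine the two least-probable nodes; the expected code length is the sum of the merged weights.
merge 4/65 + 7/65 → 11/65
merge 9/65 + 11/65 → 4/13
merge 11/65 + 14/65 → 5/13
merge 4/13 + 4/13 → 8/13
merge 5/13 + 8/13 → 1
L = 11/65 + 4/13 + 5/13 + 8/13 + 1 = 161/65 ≈ 2.477 bits/symbol.

2.477 bits/symbol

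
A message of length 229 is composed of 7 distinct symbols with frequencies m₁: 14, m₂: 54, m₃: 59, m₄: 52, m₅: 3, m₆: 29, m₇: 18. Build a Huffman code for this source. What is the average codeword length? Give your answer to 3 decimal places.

Probabilities are the counts divided by 229.
Repeatedly combine the two least-probable nodes; the expected code length is the sum of the merged weights.
merge 3/229 + 14/229 → 17/229
merge 17/229 + 18/229 → 35/229
merge 29/229 + 35/229 → 64/229
merge 52/229 + 54/229 → 106/229
merge 59/229 + 64/229 → 123/229
merge 106/229 + 123/229 → 1
L = 17/229 + 35/229 + 64/229 + 106/229 + 123/229 + 1 = 574/229 ≈ 2.507 bits/symbol.

2.507 bits/symbol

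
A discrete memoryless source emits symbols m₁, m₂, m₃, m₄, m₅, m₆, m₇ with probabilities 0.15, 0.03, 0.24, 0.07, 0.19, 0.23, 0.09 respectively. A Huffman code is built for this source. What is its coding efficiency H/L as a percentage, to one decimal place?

Entropy H = −Σ p log₂ p ≈ 2.5805 bits.
Huffman merges: 3/100+7/100→1/10; 9/100+1/10→19/100; 3/20+19/100→17/50; 19/100+23/100→21/50; 6/25+17/50→29/50; 21/50+29/50→1. L = 263/100 ≈ 2.6300.
Efficiency = H/L = 2.5805/2.6300 = 98.1%.

98.1%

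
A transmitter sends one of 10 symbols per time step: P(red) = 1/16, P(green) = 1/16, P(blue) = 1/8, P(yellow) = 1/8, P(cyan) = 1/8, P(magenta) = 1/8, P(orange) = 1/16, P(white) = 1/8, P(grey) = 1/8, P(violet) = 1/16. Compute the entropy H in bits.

Each probability is a power of 1/2, so log₂(1/p) is an integer.
H = Σ p·log₂(1/p) = 1/16·4 + 1/16·4 + 1/8·3 + 1/8·3 + 1/8·3 + 1/8·3 + 1/16·4 + 1/8·3 + 1/8·3 + 1/16·4 = 3.25 bits.

3.25 bits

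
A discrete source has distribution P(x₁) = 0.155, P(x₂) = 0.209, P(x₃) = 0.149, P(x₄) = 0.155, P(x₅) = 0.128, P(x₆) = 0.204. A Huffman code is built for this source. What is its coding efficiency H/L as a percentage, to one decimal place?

Entropy H = −Σ p log₂ p ≈ 2.5625 bits.
Huffman merges: 16/125+149/1000→277/1000; 31/200+31/200→31/100; 51/250+209/1000→413/1000; 277/1000+31/100→587/1000; 413/1000+587/1000→1. L = 2587/1000 ≈ 2.5870.
Efficiency = H/L = 2.5625/2.5870 = 99.1%.

99.1%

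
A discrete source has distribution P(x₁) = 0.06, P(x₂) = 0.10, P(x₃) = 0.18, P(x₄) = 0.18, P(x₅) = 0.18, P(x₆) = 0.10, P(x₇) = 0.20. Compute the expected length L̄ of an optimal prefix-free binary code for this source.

Repeatedly combine the two least-probable nodes; the expected code length is the sum of the merged weights.
merge 3/50 + 1/10 → 4/25
merge 1/10 + 4/25 → 13/50
merge 9/50 + 9/50 → 9/25
merge 9/50 + 1/5 → 19/50
merge 13/50 + 9/25 → 31/50
merge 19/50 + 31/50 → 1
L = 4/25 + 13/50 + 9/25 + 19/50 + 31/50 + 1 = 139/50 = 2.78 bits/symbol.

2.78 bits/symbol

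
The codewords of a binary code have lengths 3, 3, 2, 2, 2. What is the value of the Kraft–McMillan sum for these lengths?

With common denominator 2^3 = 8: Σ 2^(−ℓᵢ) = 1/8 + 1/8 + 2/8 + 2/8 + 2/8 = 8/8 = 1.

1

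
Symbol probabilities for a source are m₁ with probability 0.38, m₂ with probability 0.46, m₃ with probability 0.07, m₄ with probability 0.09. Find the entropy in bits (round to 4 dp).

H = −Σ pᵢ log₂ pᵢ.
−0.38·log₂(0.38) = 0.5305
−0.46·log₂(0.46) = 0.5153
−0.07·log₂(0.07) = 0.2686
−0.09·log₂(0.09) = 0.3127
Sum ≈ 1.6270 → 1.6270 bits.

1.6270 bits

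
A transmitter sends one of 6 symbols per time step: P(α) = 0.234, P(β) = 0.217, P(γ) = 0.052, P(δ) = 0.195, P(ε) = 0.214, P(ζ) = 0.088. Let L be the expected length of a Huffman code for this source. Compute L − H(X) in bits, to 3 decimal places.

Entropy H = −Σ p log₂ p ≈ 2.4349 bits.
Huffman merges: 13/250+11/125→7/50; 7/50+39/200→67/200; 107/500+217/1000→431/1000; 117/500+67/200→569/1000; 431/1000+569/1000→1. L = 99/40 ≈ 2.4750.
L − H = 2.4750 − 2.4349 = 0.040 bits.

0.040 bits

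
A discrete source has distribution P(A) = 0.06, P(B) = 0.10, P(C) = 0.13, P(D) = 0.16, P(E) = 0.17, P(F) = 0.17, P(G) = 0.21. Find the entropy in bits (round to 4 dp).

H = −Σ pᵢ log₂ pᵢ.
−0.06·log₂(0.06) = 0.2435
−0.10·log₂(0.10) = 0.3322
−0.13·log₂(0.13) = 0.3826
−0.16·log₂(0.16) = 0.4230
−0.17·log₂(0.17) = 0.4346
−0.17·log₂(0.17) = 0.4346
−0.21·log₂(0.21) = 0.4728
Sum ≈ 2.7234 → 2.7234 bits.

2.7234 bits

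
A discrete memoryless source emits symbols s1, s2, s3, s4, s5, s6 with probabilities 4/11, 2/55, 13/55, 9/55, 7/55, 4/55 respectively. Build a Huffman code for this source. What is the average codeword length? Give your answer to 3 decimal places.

Repeatedly combine the two least-probable nodes; the expected code length is the sum of the merged weights.
merge 2/55 + 4/55 → 6/55
merge 6/55 + 7/55 → 13/55
merge 9/55 + 13/55 → 2/5
merge 13/55 + 4/11 → 3/5
merge 2/5 + 3/5 → 1
L = 6/55 + 13/55 + 2/5 + 3/5 + 1 = 129/55 ≈ 2.345 bits/symbol.

2.345 bits/symbol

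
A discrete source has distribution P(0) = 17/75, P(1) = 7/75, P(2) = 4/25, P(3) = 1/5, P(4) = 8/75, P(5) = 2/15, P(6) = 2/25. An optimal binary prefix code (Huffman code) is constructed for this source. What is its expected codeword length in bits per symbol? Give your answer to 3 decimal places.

Repeatedly combine the two least-probable nodes; the expected code length is the sum of the merged weights.
merge 2/25 + 7/75 → 13/75
merge 8/75 + 2/15 → 6/25
merge 4/25 + 13/75 → 1/3
merge 1/5 + 17/75 → 32/75
merge 6/25 + 1/3 → 43/75
merge 32/75 + 43/75 → 1
L = 13/75 + 6/25 + 1/3 + 32/75 + 43/75 + 1 = 206/75 ≈ 2.747 bits/symbol.

2.747 bits/symbol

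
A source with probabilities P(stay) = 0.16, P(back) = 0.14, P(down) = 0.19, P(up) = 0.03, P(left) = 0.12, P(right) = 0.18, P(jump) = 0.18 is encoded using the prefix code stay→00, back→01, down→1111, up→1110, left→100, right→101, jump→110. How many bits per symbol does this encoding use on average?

2.92 bits/symbol

L̄ = Σ pᵢ·ℓᵢ = 0.16·2 + 0.14·2 + 0.19·4 + 0.03·4 + 0.12·3 + 0.18·3 + 0.18·3 = 2.92 bits/symbol.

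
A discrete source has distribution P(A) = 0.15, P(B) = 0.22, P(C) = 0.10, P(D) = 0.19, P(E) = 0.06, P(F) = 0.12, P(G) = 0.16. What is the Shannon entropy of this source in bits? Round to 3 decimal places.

2.712 bits

H = −Σ pᵢ log₂ pᵢ.
−0.15·log₂(0.15) = 0.4105
−0.22·log₂(0.22) = 0.4806
−0.10·log₂(0.10) = 0.3322
−0.19·log₂(0.19) = 0.4552
−0.06·log₂(0.06) = 0.2435
−0.12·log₂(0.12) = 0.3671
−0.16·log₂(0.16) = 0.4230
Sum ≈ 2.7122 → 2.712 bits.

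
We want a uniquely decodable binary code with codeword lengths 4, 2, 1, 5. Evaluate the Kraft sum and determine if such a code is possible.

0.84375; yes

With common denominator 2^5 = 32: Σ 2^(−ℓᵢ) = 2/32 + 8/32 + 16/32 + 1/32 = 27/32 = 0.84375.
Kraft's inequality requires Σ ≤ 1; here Σ = 0.84375 ≤ 1, so such a prefix code exists.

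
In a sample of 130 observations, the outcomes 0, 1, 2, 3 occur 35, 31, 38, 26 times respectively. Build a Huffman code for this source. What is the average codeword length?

2 bits/symbol

Probabilities are the counts divided by 130.
Repeatedly combine the two least-probable nodes; the expected code length is the sum of the merged weights.
merge 1/5 + 31/130 → 57/130
merge 7/26 + 19/65 → 73/130
merge 57/130 + 73/130 → 1
L = 57/130 + 73/130 + 1 = 2 bits/symbol.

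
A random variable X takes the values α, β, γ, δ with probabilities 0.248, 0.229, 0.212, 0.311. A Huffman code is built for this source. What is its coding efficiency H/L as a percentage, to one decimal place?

Entropy H = −Σ p log₂ p ≈ 1.9843 bits.
Huffman merges: 53/250+229/1000→441/1000; 31/125+311/1000→559/1000; 441/1000+559/1000→1. L = 2 ≈ 2.0000.
Efficiency = H/L = 1.9843/2.0000 = 99.2%.

99.2%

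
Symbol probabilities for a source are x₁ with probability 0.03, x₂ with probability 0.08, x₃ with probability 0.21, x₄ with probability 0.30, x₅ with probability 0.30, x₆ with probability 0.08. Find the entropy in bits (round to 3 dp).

2.250 bits

H = −Σ pᵢ log₂ pᵢ.
−0.03·log₂(0.03) = 0.1518
−0.08·log₂(0.08) = 0.2915
−0.21·log₂(0.21) = 0.4728
−0.30·log₂(0.30) = 0.5211
−0.30·log₂(0.30) = 0.5211
−0.08·log₂(0.08) = 0.2915
Sum ≈ 2.2498 → 2.250 bits.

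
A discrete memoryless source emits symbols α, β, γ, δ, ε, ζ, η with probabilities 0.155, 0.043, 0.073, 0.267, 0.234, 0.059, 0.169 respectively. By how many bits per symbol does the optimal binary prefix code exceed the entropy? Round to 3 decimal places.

0.040 bits

Entropy H = −Σ p log₂ p ≈ 2.5611 bits.
Huffman merges: 43/1000+59/1000→51/500; 73/1000+51/500→7/40; 31/200+169/1000→81/250; 7/40+117/500→409/1000; 267/1000+81/250→591/1000; 409/1000+591/1000→1. L = 2601/1000 ≈ 2.6010.
L − H = 2.6010 − 2.5611 = 0.040 bits.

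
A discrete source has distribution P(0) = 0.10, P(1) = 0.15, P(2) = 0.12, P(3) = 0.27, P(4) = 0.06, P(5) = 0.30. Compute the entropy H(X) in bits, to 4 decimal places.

2.3844 bits

H = −Σ pᵢ log₂ pᵢ.
−0.10·log₂(0.10) = 0.3322
−0.15·log₂(0.15) = 0.4105
−0.12·log₂(0.12) = 0.3671
−0.27·log₂(0.27) = 0.5100
−0.06·log₂(0.06) = 0.2435
−0.30·log₂(0.30) = 0.5211
Sum ≈ 2.3844 → 2.3844 bits.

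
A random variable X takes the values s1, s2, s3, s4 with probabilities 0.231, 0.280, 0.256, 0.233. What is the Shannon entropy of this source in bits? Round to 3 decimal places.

1.995 bits

H = −Σ pᵢ log₂ pᵢ.
−0.231·log₂(0.231) = 0.4883
−0.280·log₂(0.280) = 0.5142
−0.256·log₂(0.256) = 0.5032
−0.233·log₂(0.233) = 0.4897
Sum ≈ 1.9955 → 1.995 bits.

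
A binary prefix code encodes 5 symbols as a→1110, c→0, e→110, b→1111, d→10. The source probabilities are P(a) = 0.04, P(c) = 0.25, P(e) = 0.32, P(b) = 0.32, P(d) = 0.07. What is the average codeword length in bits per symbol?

L̄ = Σ pᵢ·ℓᵢ = 0.04·4 + 0.25·1 + 0.32·3 + 0.32·4 + 0.07·2 = 2.79 bits/symbol.

2.79 bits/symbol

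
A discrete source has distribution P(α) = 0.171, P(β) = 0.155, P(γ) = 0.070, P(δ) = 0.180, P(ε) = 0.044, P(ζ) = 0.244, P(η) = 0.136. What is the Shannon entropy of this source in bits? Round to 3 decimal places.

2.653 bits

H = −Σ pᵢ log₂ pᵢ.
−0.171·log₂(0.171) = 0.4357
−0.155·log₂(0.155) = 0.4169
−0.070·log₂(0.070) = 0.2686
−0.180·log₂(0.180) = 0.4453
−0.044·log₂(0.044) = 0.1983
−0.244·log₂(0.244) = 0.4966
−0.136·log₂(0.136) = 0.3915
Sum ≈ 2.6527 → 2.653 bits.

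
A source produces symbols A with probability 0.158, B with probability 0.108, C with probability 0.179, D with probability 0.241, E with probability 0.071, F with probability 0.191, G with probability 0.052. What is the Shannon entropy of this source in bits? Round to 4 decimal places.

2.6553 bits

H = −Σ pᵢ log₂ pᵢ.
−0.158·log₂(0.158) = 0.4206
−0.108·log₂(0.108) = 0.3468
−0.179·log₂(0.179) = 0.4443
−0.241·log₂(0.241) = 0.4947
−0.071·log₂(0.071) = 0.2709
−0.191·log₂(0.191) = 0.4562
−0.052·log₂(0.052) = 0.2218
Sum ≈ 2.6553 → 2.6553 bits.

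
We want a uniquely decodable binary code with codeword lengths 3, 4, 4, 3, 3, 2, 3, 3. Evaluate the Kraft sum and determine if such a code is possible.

1; yes

With common denominator 2^4 = 16: Σ 2^(−ℓᵢ) = 2/16 + 1/16 + 1/16 + 2/16 + 2/16 + 4/16 + 2/16 + 2/16 = 16/16 = 1.
Kraft's inequality requires Σ ≤ 1; here Σ = 1 ≤ 1, so such a prefix code exists.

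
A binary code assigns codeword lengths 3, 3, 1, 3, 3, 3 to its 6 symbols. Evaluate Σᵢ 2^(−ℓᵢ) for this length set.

1.125

With common denominator 2^3 = 8: Σ 2^(−ℓᵢ) = 1/8 + 1/8 + 4/8 + 1/8 + 1/8 + 1/8 = 9/8 = 1.125.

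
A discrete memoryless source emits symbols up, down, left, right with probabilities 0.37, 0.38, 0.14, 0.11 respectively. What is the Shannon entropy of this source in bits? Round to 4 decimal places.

H = −Σ pᵢ log₂ pᵢ.
−0.37·log₂(0.37) = 0.5307
−0.38·log₂(0.38) = 0.5305
−0.14·log₂(0.14) = 0.3971
−0.11·log₂(0.11) = 0.3503
Sum ≈ 1.8086 → 1.8086 bits.

1.8086 bits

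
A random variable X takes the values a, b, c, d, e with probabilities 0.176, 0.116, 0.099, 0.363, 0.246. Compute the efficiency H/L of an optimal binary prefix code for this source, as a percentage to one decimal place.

97.5%

Entropy H = −Σ p log₂ p ≈ 2.1603 bits.
Huffman merges: 99/1000+29/250→43/200; 22/125+43/200→391/1000; 123/500+363/1000→609/1000; 391/1000+609/1000→1. L = 443/200 ≈ 2.2150.
Efficiency = H/L = 2.1603/2.2150 = 97.5%.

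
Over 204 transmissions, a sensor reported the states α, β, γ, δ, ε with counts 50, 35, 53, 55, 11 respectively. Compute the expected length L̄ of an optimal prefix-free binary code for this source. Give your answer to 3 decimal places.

Probabilities are the counts divided by 204.
Repeatedly combine the two least-probable nodes; the expected code length is the sum of the merged weights.
merge 11/204 + 35/204 → 23/102
merge 23/102 + 25/102 → 8/17
merge 53/204 + 55/204 → 9/17
merge 8/17 + 9/17 → 1
L = 23/102 + 8/17 + 9/17 + 1 = 227/102 ≈ 2.225 bits/symbol.

2.225 bits/symbol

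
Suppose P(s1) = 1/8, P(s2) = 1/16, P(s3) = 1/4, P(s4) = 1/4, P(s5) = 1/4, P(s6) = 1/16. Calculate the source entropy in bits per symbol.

2.375 bits

Each probability is a power of 1/2, so log₂(1/p) is an integer.
H = Σ p·log₂(1/p) = 1/8·3 + 1/16·4 + 1/4·2 + 1/4·2 + 1/4·2 + 1/16·4 = 2.375 bits.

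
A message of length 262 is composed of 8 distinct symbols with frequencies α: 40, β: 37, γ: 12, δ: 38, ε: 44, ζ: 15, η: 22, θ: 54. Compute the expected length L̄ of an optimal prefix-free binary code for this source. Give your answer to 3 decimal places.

Probabilities are the counts divided by 262.
Repeatedly combine the two least-probable nodes; the expected code length is the sum of the merged weights.
merge 6/131 + 15/262 → 27/262
merge 11/131 + 27/262 → 49/262
merge 37/262 + 19/131 → 75/262
merge 20/131 + 22/131 → 42/131
merge 49/262 + 27/131 → 103/262
merge 75/262 + 42/131 → 159/262
merge 103/262 + 159/262 → 1
L = 27/262 + 49/262 + 75/262 + 42/131 + 103/262 + 159/262 + 1 = 759/262 ≈ 2.897 bits/symbol.

2.897 bits/symbol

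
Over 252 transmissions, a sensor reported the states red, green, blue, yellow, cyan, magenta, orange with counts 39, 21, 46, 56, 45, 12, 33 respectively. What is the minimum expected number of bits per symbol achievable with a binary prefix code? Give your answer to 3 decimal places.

2.726 bits/symbol

Probabilities are the counts divided by 252.
Repeatedly combine the two least-probable nodes; the expected code length is the sum of the merged weights.
merge 1/21 + 1/12 → 11/84
merge 11/84 + 11/84 → 11/42
merge 13/84 + 5/28 → 1/3
merge 23/126 + 2/9 → 17/42
merge 11/42 + 1/3 → 25/42
merge 17/42 + 25/42 → 1
L = 11/84 + 11/42 + 1/3 + 17/42 + 25/42 + 1 = 229/84 ≈ 2.726 bits/symbol.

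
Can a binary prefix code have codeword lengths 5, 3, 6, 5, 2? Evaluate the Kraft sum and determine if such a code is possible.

0.453125; yes

With common denominator 2^6 = 64: Σ 2^(−ℓᵢ) = 2/64 + 8/64 + 1/64 + 2/64 + 16/64 = 29/64 = 0.453125.
Kraft's inequality requires Σ ≤ 1; here Σ = 0.453125 ≤ 1, so such a prefix code exists.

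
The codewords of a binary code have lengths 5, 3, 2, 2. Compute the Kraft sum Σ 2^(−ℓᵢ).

With common denominator 2^5 = 32: Σ 2^(−ℓᵢ) = 1/32 + 4/32 + 8/32 + 8/32 = 21/32 = 0.65625.

0.65625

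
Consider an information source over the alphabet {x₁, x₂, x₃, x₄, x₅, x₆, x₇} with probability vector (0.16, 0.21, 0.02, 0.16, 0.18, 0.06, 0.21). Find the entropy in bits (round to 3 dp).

2.593 bits

H = −Σ pᵢ log₂ pᵢ.
−0.16·log₂(0.16) = 0.4230
−0.21·log₂(0.21) = 0.4728
−0.02·log₂(0.02) = 0.1129
−0.16·log₂(0.16) = 0.4230
−0.18·log₂(0.18) = 0.4453
−0.06·log₂(0.06) = 0.2435
−0.21·log₂(0.21) = 0.4728
Sum ≈ 2.5934 → 2.593 bits.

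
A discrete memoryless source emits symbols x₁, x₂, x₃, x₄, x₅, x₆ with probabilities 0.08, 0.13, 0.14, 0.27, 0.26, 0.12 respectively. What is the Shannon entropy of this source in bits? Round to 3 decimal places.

2.454 bits

H = −Σ pᵢ log₂ pᵢ.
−0.08·log₂(0.08) = 0.2915
−0.13·log₂(0.13) = 0.3826
−0.14·log₂(0.14) = 0.3971
−0.27·log₂(0.27) = 0.5100
−0.26·log₂(0.26) = 0.5053
−0.12·log₂(0.12) = 0.3671
Sum ≈ 2.4536 → 2.454 bits.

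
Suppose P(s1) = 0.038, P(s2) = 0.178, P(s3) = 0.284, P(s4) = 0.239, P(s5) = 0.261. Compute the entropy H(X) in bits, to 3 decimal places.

2.138 bits

H = −Σ pᵢ log₂ pᵢ.
−0.038·log₂(0.038) = 0.1793
−0.178·log₂(0.178) = 0.4432
−0.284·log₂(0.284) = 0.5158
−0.239·log₂(0.239) = 0.4935
−0.261·log₂(0.261) = 0.5058
Sum ≈ 2.1376 → 2.138 bits.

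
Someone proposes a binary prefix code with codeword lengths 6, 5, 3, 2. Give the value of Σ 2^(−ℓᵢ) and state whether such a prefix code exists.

0.421875; yes

With common denominator 2^6 = 64: Σ 2^(−ℓᵢ) = 1/64 + 2/64 + 8/64 + 16/64 = 27/64 = 0.421875.
Kraft's inequality requires Σ ≤ 1; here Σ = 0.421875 ≤ 1, so such a prefix code exists.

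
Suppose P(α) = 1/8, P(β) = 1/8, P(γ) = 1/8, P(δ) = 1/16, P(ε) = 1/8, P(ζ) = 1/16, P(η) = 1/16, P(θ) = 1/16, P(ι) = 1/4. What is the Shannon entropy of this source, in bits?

Each probability is a power of 1/2, so log₂(1/p) is an integer.
H = Σ p·log₂(1/p) = 1/8·3 + 1/8·3 + 1/8·3 + 1/16·4 + 1/8·3 + 1/16·4 + 1/16·4 + 1/16·4 + 1/4·2 = 3 bits.

3 bits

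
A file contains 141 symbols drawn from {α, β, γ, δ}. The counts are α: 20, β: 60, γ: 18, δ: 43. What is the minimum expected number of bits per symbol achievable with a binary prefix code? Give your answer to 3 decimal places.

Probabilities are the counts divided by 141.
Repeatedly combine the two least-probable nodes; the expected code length is the sum of the merged weights.
merge 6/47 + 20/141 → 38/141
merge 38/141 + 43/141 → 27/47
merge 20/47 + 27/47 → 1
L = 38/141 + 27/47 + 1 = 260/141 ≈ 1.844 bits/symbol.

1.844 bits/symbol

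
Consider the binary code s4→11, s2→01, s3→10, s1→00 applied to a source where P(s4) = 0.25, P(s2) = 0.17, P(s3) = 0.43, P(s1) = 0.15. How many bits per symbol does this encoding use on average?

L̄ = Σ pᵢ·ℓᵢ = 0.25·2 + 0.17·2 + 0.43·2 + 0.15·2 = 2 bits/symbol.

2 bits/symbol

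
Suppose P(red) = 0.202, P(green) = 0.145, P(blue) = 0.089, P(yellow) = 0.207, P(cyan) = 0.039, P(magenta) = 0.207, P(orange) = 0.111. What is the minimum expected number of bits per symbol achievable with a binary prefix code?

Repeatedly combine the two least-probable nodes; the expected code length is the sum of the merged weights.
merge 39/1000 + 89/1000 → 16/125
merge 111/1000 + 16/125 → 239/1000
merge 29/200 + 101/500 → 347/1000
merge 207/1000 + 207/1000 → 207/500
merge 239/1000 + 347/1000 → 293/500
merge 207/500 + 293/500 → 1
L = 16/125 + 239/1000 + 347/1000 + 207/500 + 293/500 + 1 = 1357/500 = 2.714 bits/symbol.

2.714 bits/symbol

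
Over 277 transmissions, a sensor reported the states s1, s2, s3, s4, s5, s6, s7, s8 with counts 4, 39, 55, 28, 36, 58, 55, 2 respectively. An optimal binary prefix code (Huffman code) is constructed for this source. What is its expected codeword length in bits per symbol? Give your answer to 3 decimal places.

Probabilities are the counts divided by 277.
Repeatedly combine the two least-probable nodes; the expected code length is the sum of the merged weights.
merge 2/277 + 4/277 → 6/277
merge 6/277 + 28/277 → 34/277
merge 34/277 + 36/277 → 70/277
merge 39/277 + 55/277 → 94/277
merge 55/277 + 58/277 → 113/277
merge 70/277 + 94/277 → 164/277
merge 113/277 + 164/277 → 1
L = 6/277 + 34/277 + 70/277 + 94/277 + 113/277 + 164/277 + 1 = 758/277 ≈ 2.736 bits/symbol.

2.736 bits/symbol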